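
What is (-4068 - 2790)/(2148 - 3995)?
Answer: 6858/1847 ≈ 3.7130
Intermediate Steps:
(-4068 - 2790)/(2148 - 3995) = -6858/(-1847) = -6858*(-1/1847) = 6858/1847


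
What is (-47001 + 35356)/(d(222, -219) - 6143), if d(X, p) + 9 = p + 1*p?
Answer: 2329/1318 ≈ 1.7671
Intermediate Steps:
d(X, p) = -9 + 2*p (d(X, p) = -9 + (p + 1*p) = -9 + (p + p) = -9 + 2*p)
(-47001 + 35356)/(d(222, -219) - 6143) = (-47001 + 35356)/((-9 + 2*(-219)) - 6143) = -11645/((-9 - 438) - 6143) = -11645/(-447 - 6143) = -11645/(-6590) = -11645*(-1/6590) = 2329/1318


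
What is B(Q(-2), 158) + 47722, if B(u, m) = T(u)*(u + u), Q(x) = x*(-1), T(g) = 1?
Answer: 47726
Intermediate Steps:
Q(x) = -x
B(u, m) = 2*u (B(u, m) = 1*(u + u) = 1*(2*u) = 2*u)
B(Q(-2), 158) + 47722 = 2*(-1*(-2)) + 47722 = 2*2 + 47722 = 4 + 47722 = 47726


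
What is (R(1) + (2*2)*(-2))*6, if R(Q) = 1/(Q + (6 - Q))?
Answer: -47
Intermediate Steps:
R(Q) = ⅙ (R(Q) = 1/6 = ⅙)
(R(1) + (2*2)*(-2))*6 = (⅙ + (2*2)*(-2))*6 = (⅙ + 4*(-2))*6 = (⅙ - 8)*6 = -47/6*6 = -47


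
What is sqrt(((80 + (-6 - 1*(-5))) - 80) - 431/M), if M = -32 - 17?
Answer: sqrt(382)/7 ≈ 2.7921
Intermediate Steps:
M = -49
sqrt(((80 + (-6 - 1*(-5))) - 80) - 431/M) = sqrt(((80 + (-6 - 1*(-5))) - 80) - 431/(-49)) = sqrt(((80 + (-6 + 5)) - 80) - 431*(-1/49)) = sqrt(((80 - 1) - 80) + 431/49) = sqrt((79 - 80) + 431/49) = sqrt(-1 + 431/49) = sqrt(382/49) = sqrt(382)/7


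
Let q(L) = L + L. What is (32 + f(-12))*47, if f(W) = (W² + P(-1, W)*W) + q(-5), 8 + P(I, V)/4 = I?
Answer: 28106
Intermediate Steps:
P(I, V) = -32 + 4*I
q(L) = 2*L
f(W) = -10 + W² - 36*W (f(W) = (W² + (-32 + 4*(-1))*W) + 2*(-5) = (W² + (-32 - 4)*W) - 10 = (W² - 36*W) - 10 = -10 + W² - 36*W)
(32 + f(-12))*47 = (32 + (-10 + (-12)² - 36*(-12)))*47 = (32 + (-10 + 144 + 432))*47 = (32 + 566)*47 = 598*47 = 28106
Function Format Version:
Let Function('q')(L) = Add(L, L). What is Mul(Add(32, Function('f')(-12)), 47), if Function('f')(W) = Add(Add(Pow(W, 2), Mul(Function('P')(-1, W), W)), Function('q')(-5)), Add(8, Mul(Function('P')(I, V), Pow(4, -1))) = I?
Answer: 28106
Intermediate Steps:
Function('P')(I, V) = Add(-32, Mul(4, I))
Function('q')(L) = Mul(2, L)
Function('f')(W) = Add(-10, Pow(W, 2), Mul(-36, W)) (Function('f')(W) = Add(Add(Pow(W, 2), Mul(Add(-32, Mul(4, -1)), W)), Mul(2, -5)) = Add(Add(Pow(W, 2), Mul(Add(-32, -4), W)), -10) = Add(Add(Pow(W, 2), Mul(-36, W)), -10) = Add(-10, Pow(W, 2), Mul(-36, W)))
Mul(Add(32, Function('f')(-12)), 47) = Mul(Add(32, Add(-10, Pow(-12, 2), Mul(-36, -12))), 47) = Mul(Add(32, Add(-10, 144, 432)), 47) = Mul(Add(32, 566), 47) = Mul(598, 47) = 28106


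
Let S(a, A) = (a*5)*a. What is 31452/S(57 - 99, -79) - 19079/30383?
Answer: 65610778/22331505 ≈ 2.9380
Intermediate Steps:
S(a, A) = 5*a² (S(a, A) = (5*a)*a = 5*a²)
31452/S(57 - 99, -79) - 19079/30383 = 31452/((5*(57 - 99)²)) - 19079/30383 = 31452/((5*(-42)²)) - 19079*1/30383 = 31452/((5*1764)) - 19079/30383 = 31452/8820 - 19079/30383 = 31452*(1/8820) - 19079/30383 = 2621/735 - 19079/30383 = 65610778/22331505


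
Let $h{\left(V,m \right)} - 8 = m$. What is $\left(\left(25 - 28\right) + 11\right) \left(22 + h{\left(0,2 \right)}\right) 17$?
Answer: $4352$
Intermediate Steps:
$h{\left(V,m \right)} = 8 + m$
$\left(\left(25 - 28\right) + 11\right) \left(22 + h{\left(0,2 \right)}\right) 17 = \left(\left(25 - 28\right) + 11\right) \left(22 + \left(8 + 2\right)\right) 17 = \left(-3 + 11\right) \left(22 + 10\right) 17 = 8 \cdot 32 \cdot 17 = 8 \cdot 544 = 4352$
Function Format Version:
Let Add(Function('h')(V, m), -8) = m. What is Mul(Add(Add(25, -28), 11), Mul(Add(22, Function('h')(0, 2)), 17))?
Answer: 4352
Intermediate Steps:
Function('h')(V, m) = Add(8, m)
Mul(Add(Add(25, -28), 11), Mul(Add(22, Function('h')(0, 2)), 17)) = Mul(Add(Add(25, -28), 11), Mul(Add(22, Add(8, 2)), 17)) = Mul(Add(-3, 11), Mul(Add(22, 10), 17)) = Mul(8, Mul(32, 17)) = Mul(8, 544) = 4352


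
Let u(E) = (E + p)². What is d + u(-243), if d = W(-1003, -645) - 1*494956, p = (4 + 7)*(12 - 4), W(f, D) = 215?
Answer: -470716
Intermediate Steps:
p = 88 (p = 11*8 = 88)
u(E) = (88 + E)² (u(E) = (E + 88)² = (88 + E)²)
d = -494741 (d = 215 - 1*494956 = 215 - 494956 = -494741)
d + u(-243) = -494741 + (88 - 243)² = -494741 + (-155)² = -494741 + 24025 = -470716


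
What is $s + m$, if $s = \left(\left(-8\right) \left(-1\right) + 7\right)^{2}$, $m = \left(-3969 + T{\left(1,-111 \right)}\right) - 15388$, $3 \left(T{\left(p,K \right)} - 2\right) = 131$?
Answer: $- \frac{57259}{3} \approx -19086.0$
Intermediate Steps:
$T{\left(p,K \right)} = \frac{137}{3}$ ($T{\left(p,K \right)} = 2 + \frac{1}{3} \cdot 131 = 2 + \frac{131}{3} = \frac{137}{3}$)
$m = - \frac{57934}{3}$ ($m = \left(-3969 + \frac{137}{3}\right) - 15388 = - \frac{11770}{3} - 15388 = - \frac{57934}{3} \approx -19311.0$)
$s = 225$ ($s = \left(8 + 7\right)^{2} = 15^{2} = 225$)
$s + m = 225 - \frac{57934}{3} = - \frac{57259}{3}$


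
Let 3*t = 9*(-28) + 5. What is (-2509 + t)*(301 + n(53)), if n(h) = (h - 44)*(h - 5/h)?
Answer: -320203286/159 ≈ -2.0139e+6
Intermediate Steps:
n(h) = (-44 + h)*(h - 5/h)
t = -247/3 (t = (9*(-28) + 5)/3 = (-252 + 5)/3 = (1/3)*(-247) = -247/3 ≈ -82.333)
(-2509 + t)*(301 + n(53)) = (-2509 - 247/3)*(301 + (-5 + 53**2 - 44*53 + 220/53)) = -7774*(301 + (-5 + 2809 - 2332 + 220*(1/53)))/3 = -7774*(301 + (-5 + 2809 - 2332 + 220/53))/3 = -7774*(301 + 25236/53)/3 = -7774/3*41189/53 = -320203286/159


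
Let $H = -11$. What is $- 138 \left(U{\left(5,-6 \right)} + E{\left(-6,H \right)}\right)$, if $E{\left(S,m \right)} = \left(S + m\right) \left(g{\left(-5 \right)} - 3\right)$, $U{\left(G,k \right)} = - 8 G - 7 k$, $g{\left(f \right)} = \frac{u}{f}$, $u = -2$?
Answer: $- \frac{31878}{5} \approx -6375.6$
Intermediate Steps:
$g{\left(f \right)} = - \frac{2}{f}$
$E{\left(S,m \right)} = - \frac{13 S}{5} - \frac{13 m}{5}$ ($E{\left(S,m \right)} = \left(S + m\right) \left(- \frac{2}{-5} - 3\right) = \left(S + m\right) \left(\left(-2\right) \left(- \frac{1}{5}\right) - 3\right) = \left(S + m\right) \left(\frac{2}{5} - 3\right) = \left(S + m\right) \left(- \frac{13}{5}\right) = - \frac{13 S}{5} - \frac{13 m}{5}$)
$- 138 \left(U{\left(5,-6 \right)} + E{\left(-6,H \right)}\right) = - 138 \left(\left(\left(-8\right) 5 - -42\right) - - \frac{221}{5}\right) = - 138 \left(\left(-40 + 42\right) + \left(\frac{78}{5} + \frac{143}{5}\right)\right) = - 138 \left(2 + \frac{221}{5}\right) = \left(-138\right) \frac{231}{5} = - \frac{31878}{5}$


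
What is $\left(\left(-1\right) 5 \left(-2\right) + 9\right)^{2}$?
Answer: $361$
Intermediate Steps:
$\left(\left(-1\right) 5 \left(-2\right) + 9\right)^{2} = \left(\left(-5\right) \left(-2\right) + 9\right)^{2} = \left(10 + 9\right)^{2} = 19^{2} = 361$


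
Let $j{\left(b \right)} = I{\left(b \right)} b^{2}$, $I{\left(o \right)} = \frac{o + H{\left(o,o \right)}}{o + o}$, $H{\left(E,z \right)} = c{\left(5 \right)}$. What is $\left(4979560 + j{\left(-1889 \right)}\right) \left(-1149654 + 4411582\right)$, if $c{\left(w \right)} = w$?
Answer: $22047364828144$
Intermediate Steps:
$H{\left(E,z \right)} = 5$
$I{\left(o \right)} = \frac{5 + o}{2 o}$ ($I{\left(o \right)} = \frac{o + 5}{o + o} = \frac{5 + o}{2 o}$)
$j{\left(b \right)} = \frac{b \left(5 + b\right)}{2}$ ($j{\left(b \right)} = \frac{5 + b}{2 b} b^{2} = \frac{b \left(5 + b\right)}{2}$)
$\left(4979560 + j{\left(-1889 \right)}\right) \left(-1149654 + 4411582\right) = \left(4979560 + \frac{1}{2} \left(-1889\right) \left(5 - 1889\right)\right) \left(-1149654 + 4411582\right) = \left(4979560 + \frac{1}{2} \left(-1889\right) \left(-1884\right)\right) 3261928 = \left(4979560 + 1779438\right) 3261928 = 6758998 \cdot 3261928 = 22047364828144$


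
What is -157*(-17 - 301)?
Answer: 49926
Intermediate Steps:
-157*(-17 - 301) = -157*(-318) = 49926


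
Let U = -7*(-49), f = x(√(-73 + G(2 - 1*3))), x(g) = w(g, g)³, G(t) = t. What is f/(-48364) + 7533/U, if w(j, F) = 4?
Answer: 91076015/4147213 ≈ 21.961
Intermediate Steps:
x(g) = 64 (x(g) = 4³ = 64)
f = 64
U = 343
f/(-48364) + 7533/U = 64/(-48364) + 7533/343 = 64*(-1/48364) + 7533*(1/343) = -16/12091 + 7533/343 = 91076015/4147213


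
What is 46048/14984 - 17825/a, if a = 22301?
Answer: 94978331/41769773 ≈ 2.2739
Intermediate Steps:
46048/14984 - 17825/a = 46048/14984 - 17825/22301 = 46048*(1/14984) - 17825*1/22301 = 5756/1873 - 17825/22301 = 94978331/41769773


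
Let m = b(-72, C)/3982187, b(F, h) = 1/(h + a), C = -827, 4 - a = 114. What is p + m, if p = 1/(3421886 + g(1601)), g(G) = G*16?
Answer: 3727861717/12863695995120938 ≈ 2.8980e-7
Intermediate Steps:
a = -110 (a = 4 - 1*114 = 4 - 114 = -110)
g(G) = 16*G
p = 1/3447502 (p = 1/(3421886 + 16*1601) = 1/(3421886 + 25616) = 1/3447502 ≈ 2.9007e-7)
b(F, h) = 1/(-110 + h) (b(F, h) = 1/(h - 110) = 1/(-110 + h))
m = -1/3731309219 (m = 1/(-110 - 827*3982187) = (1/3982187)/(-937) = -1/937*1/3982187 = -1/3731309219 ≈ -2.6800e-10)
p + m = 1/3447502 - 1/3731309219 = 3727861717/12863695995120938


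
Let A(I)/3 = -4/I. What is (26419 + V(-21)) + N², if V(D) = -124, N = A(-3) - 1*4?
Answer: 26295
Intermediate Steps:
A(I) = -12/I (A(I) = 3*(-4/I) = -12/I)
N = 0 (N = -12/(-3) - 1*4 = -12*(-⅓) - 4 = 4 - 4 = 0)
(26419 + V(-21)) + N² = (26419 - 124) + 0² = 26295 + 0 = 26295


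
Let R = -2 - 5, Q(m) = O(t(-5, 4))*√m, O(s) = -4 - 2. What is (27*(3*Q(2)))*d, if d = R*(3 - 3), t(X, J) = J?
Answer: 0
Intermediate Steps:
O(s) = -6
Q(m) = -6*√m
R = -7
d = 0 (d = -7*(3 - 3) = -7*0 = 0)
(27*(3*Q(2)))*d = (27*(3*(-6*√2)))*0 = (27*(-18*√2))*0 = -486*√2*0 = 0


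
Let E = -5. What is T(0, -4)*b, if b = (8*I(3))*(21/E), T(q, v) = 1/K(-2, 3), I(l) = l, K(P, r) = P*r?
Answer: 84/5 ≈ 16.800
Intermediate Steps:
T(q, v) = -⅙ (T(q, v) = 1/(-2*3) = 1/(-6) = -⅙)
b = -504/5 (b = (8*3)*(21/(-5)) = 24*(21*(-⅕)) = 24*(-21/5) = -504/5 ≈ -100.80)
T(0, -4)*b = -⅙*(-504/5) = 84/5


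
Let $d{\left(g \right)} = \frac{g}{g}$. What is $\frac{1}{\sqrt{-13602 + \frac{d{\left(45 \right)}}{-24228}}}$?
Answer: $- \frac{6 i \sqrt{221786649961}}{329549257} \approx - 0.0085743 i$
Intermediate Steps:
$d{\left(g \right)} = 1$
$\frac{1}{\sqrt{-13602 + \frac{d{\left(45 \right)}}{-24228}}} = \frac{1}{\sqrt{-13602 + 1 \frac{1}{-24228}}} = \frac{1}{\sqrt{-13602 + 1 \left(- \frac{1}{24228}\right)}} = \frac{1}{\sqrt{-13602 - \frac{1}{24228}}} = \frac{1}{\sqrt{- \frac{329549257}{24228}}} = \frac{1}{\frac{1}{4038} i \sqrt{221786649961}} = - \frac{6 i \sqrt{221786649961}}{329549257}$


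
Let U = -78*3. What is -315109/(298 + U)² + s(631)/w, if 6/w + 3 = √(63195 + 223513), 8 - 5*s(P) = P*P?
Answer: 813841799/20480 - 398153*√71677/15 ≈ -7.0666e+6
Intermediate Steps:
s(P) = 8/5 - P²/5 (s(P) = 8/5 - P*P/5 = 8/5 - P²/5)
w = 6/(-3 + 2*√71677) (w = 6/(-3 + √(63195 + 223513)) = 6/(-3 + √286708) = 6/(-3 + 2*√71677) ≈ 0.011269)
U = -234
-315109/(298 + U)² + s(631)/w = -315109/(298 - 234)² + (8/5 - ⅕*631²)/(18/286699 + 12*√71677/286699) = -315109/(64²) + (8/5 - ⅕*398161)/(18/286699 + 12*√71677/286699) = -315109/4096 + (8/5 - 398161/5)/(18/286699 + 12*√71677/286699) = -315109*1/4096 - 398153/(5*(18/286699 + 12*√71677/286699)) = -315109/4096 - 398153/(5*(18/286699 + 12*√71677/286699))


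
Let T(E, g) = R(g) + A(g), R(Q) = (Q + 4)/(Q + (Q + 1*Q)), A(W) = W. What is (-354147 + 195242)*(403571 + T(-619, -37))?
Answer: -2372573847945/37 ≈ -6.4124e+10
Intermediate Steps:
R(Q) = (4 + Q)/(3*Q) (R(Q) = (4 + Q)/(Q + (Q + Q)) = (4 + Q)/(Q + 2*Q) = (4 + Q)/((3*Q)) = (4 + Q)*(1/(3*Q)) = (4 + Q)/(3*Q))
T(E, g) = g + (4 + g)/(3*g) (T(E, g) = (4 + g)/(3*g) + g = g + (4 + g)/(3*g))
(-354147 + 195242)*(403571 + T(-619, -37)) = (-354147 + 195242)*(403571 + (⅓ - 37 + (4/3)/(-37))) = -158905*(403571 + (⅓ - 37 + (4/3)*(-1/37))) = -158905*(403571 + (⅓ - 37 - 4/111)) = -158905*(403571 - 1358/37) = -158905*14930769/37 = -2372573847945/37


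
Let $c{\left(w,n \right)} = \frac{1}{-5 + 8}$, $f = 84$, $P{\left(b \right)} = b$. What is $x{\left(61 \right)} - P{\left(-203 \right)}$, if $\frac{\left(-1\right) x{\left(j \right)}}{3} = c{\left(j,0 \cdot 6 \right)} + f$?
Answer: $-50$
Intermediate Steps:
$c{\left(w,n \right)} = \frac{1}{3}$
$x{\left(j \right)} = -253$ ($x{\left(j \right)} = - 3 \left(\frac{1}{3} + 84\right) = \left(-3\right) \frac{253}{3} = -253$)
$x{\left(61 \right)} - P{\left(-203 \right)} = -253 - -203 = -253 + 203 = -50$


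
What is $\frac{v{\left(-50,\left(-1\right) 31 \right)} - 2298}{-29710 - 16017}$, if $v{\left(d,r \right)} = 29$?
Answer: $\frac{2269}{45727} \approx 0.049621$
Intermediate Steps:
$\frac{v{\left(-50,\left(-1\right) 31 \right)} - 2298}{-29710 - 16017} = \frac{29 - 2298}{-29710 - 16017} = - \frac{2269}{-45727} = \left(-2269\right) \left(- \frac{1}{45727}\right) = \frac{2269}{45727}$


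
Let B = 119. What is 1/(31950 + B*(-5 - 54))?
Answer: 1/24929 ≈ 4.0114e-5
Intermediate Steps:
1/(31950 + B*(-5 - 54)) = 1/(31950 + 119*(-5 - 54)) = 1/(31950 + 119*(-59)) = 1/(31950 - 7021) = 1/24929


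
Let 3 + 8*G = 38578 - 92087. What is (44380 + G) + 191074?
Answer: 228765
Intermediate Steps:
G = -6689 (G = -3/8 + (38578 - 92087)/8 = -3/8 + (⅛)*(-53509) = -3/8 - 53509/8 = -6689)
(44380 + G) + 191074 = (44380 - 6689) + 191074 = 37691 + 191074 = 228765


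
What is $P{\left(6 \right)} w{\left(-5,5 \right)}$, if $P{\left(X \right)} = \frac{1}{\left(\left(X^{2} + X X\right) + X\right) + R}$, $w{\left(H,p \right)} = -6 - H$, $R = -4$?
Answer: $- \frac{1}{74} \approx -0.013514$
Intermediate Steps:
$P{\left(X \right)} = \frac{1}{-4 + X + 2 X^{2}}$ ($P{\left(X \right)} = \frac{1}{\left(\left(X^{2} + X X\right) + X\right) - 4} = \frac{1}{\left(\left(X^{2} + X^{2}\right) + X\right) - 4} = \frac{1}{\left(2 X^{2} + X\right) - 4} = \frac{1}{\left(X + 2 X^{2}\right) - 4} = \frac{1}{-4 + X + 2 X^{2}}$)
$P{\left(6 \right)} w{\left(-5,5 \right)} = \frac{-6 - -5}{-4 + 6 + 2 \cdot 6^{2}} = \frac{-6 + 5}{-4 + 6 + 2 \cdot 36} = \frac{1}{-4 + 6 + 72} \left(-1\right) = \frac{1}{74} \left(-1\right) = - \frac{1}{74}$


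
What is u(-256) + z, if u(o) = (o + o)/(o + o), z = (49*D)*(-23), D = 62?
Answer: -69873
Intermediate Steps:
z = -69874 (z = (49*62)*(-23) = 3038*(-23) = -69874)
u(o) = 1 (u(o) = (2*o)/((2*o)) = (2*o)*(1/(2*o)) = 1)
u(-256) + z = 1 - 69874 = -69873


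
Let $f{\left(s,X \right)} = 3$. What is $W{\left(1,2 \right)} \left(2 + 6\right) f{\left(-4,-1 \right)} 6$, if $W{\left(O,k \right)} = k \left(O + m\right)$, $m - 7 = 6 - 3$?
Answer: $3168$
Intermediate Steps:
$m = 10$ ($m = 7 + \left(6 - 3\right) = 7 + 3 = 10$)
$W{\left(O,k \right)} = k \left(10 + O\right)$ ($W{\left(O,k \right)} = k \left(O + 10\right) = k \left(10 + O\right)$)
$W{\left(1,2 \right)} \left(2 + 6\right) f{\left(-4,-1 \right)} 6 = 2 \left(10 + 1\right) \left(2 + 6\right) 3 \cdot 6 = 2 \cdot 11 \cdot 8 \cdot 3 \cdot 6 = 22 \cdot 8 \cdot 3 \cdot 6 = 176 \cdot 3 \cdot 6 = 528 \cdot 6 = 3168$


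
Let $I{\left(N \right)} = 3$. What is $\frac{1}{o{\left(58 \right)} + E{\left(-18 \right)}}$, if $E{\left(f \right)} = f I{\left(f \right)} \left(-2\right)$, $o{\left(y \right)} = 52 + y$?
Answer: $\frac{1}{218} \approx 0.0045872$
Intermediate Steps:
$E{\left(f \right)} = - 6 f$ ($E{\left(f \right)} = f 3 \left(-2\right) = 3 f \left(-2\right) = - 6 f$)
$\frac{1}{o{\left(58 \right)} + E{\left(-18 \right)}} = \frac{1}{\left(52 + 58\right) - -108} = \frac{1}{110 + 108} = \frac{1}{218}$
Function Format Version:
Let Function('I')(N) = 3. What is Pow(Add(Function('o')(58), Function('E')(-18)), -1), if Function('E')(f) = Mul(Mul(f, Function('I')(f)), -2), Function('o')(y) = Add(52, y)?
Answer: Rational(1, 218) ≈ 0.0045872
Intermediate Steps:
Function('E')(f) = Mul(-6, f) (Function('E')(f) = Mul(Mul(f, 3), -2) = Mul(Mul(3, f), -2) = Mul(-6, f))
Pow(Add(Function('o')(58), Function('E')(-18)), -1) = Pow(Add(Add(52, 58), Mul(-6, -18)), -1) = Pow(Add(110, 108), -1) = Pow(218, -1) = Rational(1, 218)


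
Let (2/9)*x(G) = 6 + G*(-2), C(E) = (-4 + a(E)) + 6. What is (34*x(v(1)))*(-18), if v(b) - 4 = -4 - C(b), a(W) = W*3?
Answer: -44064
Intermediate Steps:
a(W) = 3*W
C(E) = 2 + 3*E (C(E) = (-4 + 3*E) + 6 = 2 + 3*E)
v(b) = -2 - 3*b (v(b) = 4 + (-4 - (2 + 3*b)) = 4 + (-4 + (-2 - 3*b)) = 4 + (-6 - 3*b) = -2 - 3*b)
x(G) = 27 - 9*G (x(G) = 9*(6 + G*(-2))/2 = 9*(6 - 2*G)/2 = 27 - 9*G)
(34*x(v(1)))*(-18) = (34*(27 - 9*(-2 - 3*1)))*(-18) = (34*(27 - 9*(-2 - 3)))*(-18) = (34*(27 - 9*(-5)))*(-18) = (34*(27 + 45))*(-18) = (34*72)*(-18) = 2448*(-18) = -44064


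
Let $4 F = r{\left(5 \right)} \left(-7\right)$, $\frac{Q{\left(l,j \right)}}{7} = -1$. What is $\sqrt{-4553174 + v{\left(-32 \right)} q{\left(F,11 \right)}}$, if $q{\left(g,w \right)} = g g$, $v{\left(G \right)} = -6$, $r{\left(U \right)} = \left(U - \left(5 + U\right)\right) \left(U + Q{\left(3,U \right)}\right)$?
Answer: $\frac{43 i \sqrt{9854}}{2} \approx 2134.2 i$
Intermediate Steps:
$Q{\left(l,j \right)} = -7$ ($Q{\left(l,j \right)} = 7 \left(-1\right) = -7$)
$r{\left(U \right)} = 35 - 5 U$ ($r{\left(U \right)} = \left(U - \left(5 + U\right)\right) \left(U - 7\right) = - 5 \left(-7 + U\right) = 35 - 5 U$)
$F = - \frac{35}{2}$ ($F = \frac{\left(35 - 25\right) \left(-7\right)}{4} = \frac{10 \left(-7\right)}{4} = \frac{1}{4} \left(-70\right) = - \frac{35}{2} \approx -17.5$)
$q{\left(g,w \right)} = g^{2}$
$\sqrt{-4553174 + v{\left(-32 \right)} q{\left(F,11 \right)}} = \sqrt{-4553174 - 6 \left(- \frac{35}{2}\right)^{2}} = \sqrt{-4553174 - \frac{3675}{2}} = \sqrt{- \frac{9110023}{2}} = \frac{43 i \sqrt{9854}}{2}$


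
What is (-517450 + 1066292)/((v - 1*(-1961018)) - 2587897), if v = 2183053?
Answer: 274421/778087 ≈ 0.35269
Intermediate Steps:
(-517450 + 1066292)/((v - 1*(-1961018)) - 2587897) = (-517450 + 1066292)/((2183053 - 1*(-1961018)) - 2587897) = 548842/((2183053 + 1961018) - 2587897) = 548842/(4144071 - 2587897) = 548842/1556174 = 548842*(1/1556174) = 274421/778087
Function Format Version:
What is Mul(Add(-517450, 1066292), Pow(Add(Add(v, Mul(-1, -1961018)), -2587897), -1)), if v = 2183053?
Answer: Rational(274421, 778087) ≈ 0.35269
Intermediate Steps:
Mul(Add(-517450, 1066292), Pow(Add(Add(v, Mul(-1, -1961018)), -2587897), -1)) = Mul(Add(-517450, 1066292), Pow(Add(Add(2183053, Mul(-1, -1961018)), -2587897), -1)) = Mul(548842, Pow(Add(Add(2183053, 1961018), -2587897), -1)) = Mul(548842, Pow(Add(4144071, -2587897), -1)) = Mul(548842, Pow(1556174, -1)) = Mul(548842, Rational(1, 1556174)) = Rational(274421, 778087)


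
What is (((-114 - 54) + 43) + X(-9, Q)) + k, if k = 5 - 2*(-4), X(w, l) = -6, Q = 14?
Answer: -118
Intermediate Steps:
k = 13 (k = 5 + 8 = 13)
(((-114 - 54) + 43) + X(-9, Q)) + k = (((-114 - 54) + 43) - 6) + 13 = ((-168 + 43) - 6) + 13 = (-125 - 6) + 13 = -131 + 13 = -118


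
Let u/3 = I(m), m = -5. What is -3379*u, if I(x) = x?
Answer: 50685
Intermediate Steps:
u = -15 (u = 3*(-5) = -15)
-3379*u = -3379*(-15) = 50685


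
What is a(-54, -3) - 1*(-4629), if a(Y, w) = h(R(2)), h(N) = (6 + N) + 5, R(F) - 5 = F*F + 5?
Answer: 4654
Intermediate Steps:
R(F) = 10 + F² (R(F) = 5 + (F*F + 5) = 5 + (F² + 5) = 5 + (5 + F²) = 10 + F²)
h(N) = 11 + N
a(Y, w) = 25 (a(Y, w) = 11 + (10 + 2²) = 11 + (10 + 4) = 11 + 14 = 25)
a(-54, -3) - 1*(-4629) = 25 - 1*(-4629) = 25 + 4629 = 4654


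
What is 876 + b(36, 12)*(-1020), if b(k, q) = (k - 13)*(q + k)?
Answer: -1125204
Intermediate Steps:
b(k, q) = (-13 + k)*(k + q)
876 + b(36, 12)*(-1020) = 876 + (36² - 13*36 - 13*12 + 36*12)*(-1020) = 876 + (1296 - 468 - 156 + 432)*(-1020) = 876 + 1104*(-1020) = 876 - 1126080 = -1125204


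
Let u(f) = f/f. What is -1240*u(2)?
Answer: -1240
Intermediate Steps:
u(f) = 1
-1240*u(2) = -1240*1 = -1240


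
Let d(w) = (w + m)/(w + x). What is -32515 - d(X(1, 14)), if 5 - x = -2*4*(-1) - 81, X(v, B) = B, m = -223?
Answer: -2991171/92 ≈ -32513.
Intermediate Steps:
x = 78 (x = 5 - (-2*4*(-1) - 81) = 5 - (-8*(-1) - 81) = 5 - (8 - 81) = 5 - 1*(-73) = 5 + 73 = 78)
d(w) = (-223 + w)/(78 + w) (d(w) = (w - 223)/(w + 78) = (-223 + w)/(78 + w))
-32515 - d(X(1, 14)) = -32515 - (-223 + 14)/(78 + 14) = -32515 - (-209)/92 = -32515 - 1*(-209/92) = -32515 + 209/92 = -2991171/92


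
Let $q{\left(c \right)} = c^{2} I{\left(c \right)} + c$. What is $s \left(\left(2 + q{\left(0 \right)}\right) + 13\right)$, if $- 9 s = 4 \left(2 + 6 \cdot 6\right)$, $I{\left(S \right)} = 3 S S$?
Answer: $- \frac{760}{3} \approx -253.33$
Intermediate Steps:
$I{\left(S \right)} = 3 S^{2}$
$q{\left(c \right)} = c + 3 c^{4}$ ($q{\left(c \right)} = c^{2} \cdot 3 c^{2} + c = 3 c^{4} + c = c + 3 c^{4}$)
$s = - \frac{152}{9}$ ($s = - \frac{4 \left(2 + 6 \cdot 6\right)}{9} = - \frac{4 \left(2 + 36\right)}{9} = - \frac{4 \cdot 38}{9} = \left(- \frac{1}{9}\right) 152 = - \frac{152}{9} \approx -16.889$)
$s \left(\left(2 + q{\left(0 \right)}\right) + 13\right) = - \frac{152 \left(\left(2 + \left(0 + 3 \cdot 0^{4}\right)\right) + 13\right)}{9} = - \frac{152 \left(\left(2 + \left(0 + 3 \cdot 0\right)\right) + 13\right)}{9} = - \frac{152 \left(\left(2 + \left(0 + 0\right)\right) + 13\right)}{9} = - \frac{152 \left(\left(2 + 0\right) + 13\right)}{9} = - \frac{152 \left(2 + 13\right)}{9} = \left(- \frac{152}{9}\right) 15 = - \frac{760}{3}$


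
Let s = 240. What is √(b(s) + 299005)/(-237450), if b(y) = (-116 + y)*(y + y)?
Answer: -√14341/47490 ≈ -0.0025217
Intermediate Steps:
b(y) = 2*y*(-116 + y) (b(y) = (-116 + y)*(2*y) = 2*y*(-116 + y))
√(b(s) + 299005)/(-237450) = √(2*240*(-116 + 240) + 299005)/(-237450) = √(2*240*124 + 299005)*(-1/237450) = √(59520 + 299005)*(-1/237450) = √358525*(-1/237450) = (5*√14341)*(-1/237450) = -√14341/47490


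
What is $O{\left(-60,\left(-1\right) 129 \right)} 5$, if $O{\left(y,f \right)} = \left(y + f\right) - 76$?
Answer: $-1325$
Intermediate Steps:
$O{\left(y,f \right)} = -76 + f + y$ ($O{\left(y,f \right)} = \left(f + y\right) - 76 = -76 + f + y$)
$O{\left(-60,\left(-1\right) 129 \right)} 5 = \left(-76 - 129 - 60\right) 5 = \left(-265\right) 5 = -1325$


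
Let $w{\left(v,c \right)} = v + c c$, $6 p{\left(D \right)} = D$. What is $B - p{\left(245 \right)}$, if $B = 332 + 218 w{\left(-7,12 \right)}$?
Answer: $\frac{180943}{6} \approx 30157.0$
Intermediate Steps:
$p{\left(D \right)} = \frac{D}{6}$
$w{\left(v,c \right)} = v + c^{2}$
$B = 30198$ ($B = 332 + 218 \left(-7 + 12^{2}\right) = 332 + 218 \left(-7 + 144\right) = 332 + 218 \cdot 137 = 332 + 29866 = 30198$)
$B - p{\left(245 \right)} = 30198 - \frac{1}{6} \cdot 245 = 30198 - \frac{245}{6} = \frac{180943}{6}$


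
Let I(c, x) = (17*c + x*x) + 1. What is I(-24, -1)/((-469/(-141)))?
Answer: -8178/67 ≈ -122.06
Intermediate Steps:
I(c, x) = 1 + x**2 + 17*c (I(c, x) = (17*c + x**2) + 1 = (x**2 + 17*c) + 1 = 1 + x**2 + 17*c)
I(-24, -1)/((-469/(-141))) = (1 + (-1)**2 + 17*(-24))/((-469/(-141))) = (1 + 1 - 408)/((-469*(-1/141))) = -406/469/141 = -406*141/469 = -8178/67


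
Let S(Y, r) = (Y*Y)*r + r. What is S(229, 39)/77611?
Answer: 2045238/77611 ≈ 26.352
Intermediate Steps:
S(Y, r) = r + r*Y² (S(Y, r) = Y²*r + r = r*Y² + r = r + r*Y²)
S(229, 39)/77611 = (39*(1 + 229²))/77611 = (39*(1 + 52441))*(1/77611) = (39*52442)*(1/77611) = 2045238*(1/77611) = 2045238/77611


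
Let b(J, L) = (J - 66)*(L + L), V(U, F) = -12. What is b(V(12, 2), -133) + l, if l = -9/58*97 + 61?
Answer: 1206049/58 ≈ 20794.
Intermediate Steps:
l = 2665/58 (l = -9*1/58*97 + 61 = -9/58*97 + 61 = -873/58 + 61 = 2665/58 ≈ 45.948)
b(J, L) = 2*L*(-66 + J) (b(J, L) = (-66 + J)*(2*L) = 2*L*(-66 + J))
b(V(12, 2), -133) + l = 2*(-133)*(-66 - 12) + 2665/58 = 2*(-133)*(-78) + 2665/58 = 20748 + 2665/58 = 1206049/58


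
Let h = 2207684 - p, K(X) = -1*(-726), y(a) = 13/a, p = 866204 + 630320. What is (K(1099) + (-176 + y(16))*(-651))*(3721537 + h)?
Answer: 8140067357193/16 ≈ 5.0875e+11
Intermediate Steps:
p = 1496524
K(X) = 726
h = 711160 (h = 2207684 - 1*1496524 = 2207684 - 1496524 = 711160)
(K(1099) + (-176 + y(16))*(-651))*(3721537 + h) = (726 + (-176 + 13/16)*(-651))*(3721537 + 711160) = (726 + (-176 + 13*(1/16))*(-651))*4432697 = (726 + (-176 + 13/16)*(-651))*4432697 = (726 - 2803/16*(-651))*4432697 = (726 + 1824753/16)*4432697 = (1836369/16)*4432697 = 8140067357193/16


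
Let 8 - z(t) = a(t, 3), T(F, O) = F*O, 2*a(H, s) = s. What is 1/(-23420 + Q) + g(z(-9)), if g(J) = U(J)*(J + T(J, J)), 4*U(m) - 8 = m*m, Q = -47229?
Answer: 2769087491/4521536 ≈ 612.42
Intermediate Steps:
a(H, s) = s/2
U(m) = 2 + m²/4 (U(m) = 2 + (m*m)/4 = 2 + m²/4)
z(t) = 13/2 (z(t) = 8 - 3/2 = 13/2)
g(J) = (2 + J²/4)*(J + J²) (g(J) = (2 + J²/4)*(J + J*J) = (2 + J²/4)*(J + J²))
1/(-23420 + Q) + g(z(-9)) = 1/(-23420 - 47229) + (¼)*(13/2)*(1 + 13/2)*(8 + (13/2)²) = 1/(-70649) + (¼)*(13/2)*(15/2)*(8 + 169/4) = -1/70649 + (¼)*(13/2)*(15/2)*(201/4) = -1/70649 + 39195/64 = 2769087491/4521536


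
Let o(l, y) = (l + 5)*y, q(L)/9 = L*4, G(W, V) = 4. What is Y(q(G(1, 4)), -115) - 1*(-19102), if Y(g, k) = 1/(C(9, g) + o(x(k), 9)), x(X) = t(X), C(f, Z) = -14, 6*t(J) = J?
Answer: 5405864/283 ≈ 19102.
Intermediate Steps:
t(J) = J/6
x(X) = X/6
q(L) = 36*L (q(L) = 9*(L*4) = 9*(4*L) = 36*L)
o(l, y) = y*(5 + l) (o(l, y) = (5 + l)*y = y*(5 + l))
Y(g, k) = 1/(31 + 3*k/2) (Y(g, k) = 1/(-14 + 9*(5 + k/6)) = 1/(-14 + (45 + 3*k/2)) = 1/(31 + 3*k/2))
Y(q(G(1, 4)), -115) - 1*(-19102) = 2/(62 + 3*(-115)) - 1*(-19102) = 2/(62 - 345) + 19102 = 2/(-283) + 19102 = 2*(-1/283) + 19102 = -2/283 + 19102 = 5405864/283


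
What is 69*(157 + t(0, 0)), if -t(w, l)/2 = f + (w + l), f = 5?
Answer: 10143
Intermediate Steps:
t(w, l) = -10 - 2*l - 2*w (t(w, l) = -2*(5 + (w + l)) = -2*(5 + (l + w)) = -2*(5 + l + w) = -10 - 2*l - 2*w)
69*(157 + t(0, 0)) = 69*(157 + (-10 - 2*0 - 2*0)) = 69*(157 + (-10 + 0 + 0)) = 69*(157 - 10) = 69*147 = 10143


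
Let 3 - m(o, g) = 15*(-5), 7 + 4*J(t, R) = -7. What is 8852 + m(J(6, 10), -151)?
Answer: 8930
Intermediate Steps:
J(t, R) = -7/2 (J(t, R) = -7/4 + (¼)*(-7) = -7/4 - 7/4 = -7/2)
m(o, g) = 78 (m(o, g) = 3 - 15*(-5) = 3 - 1*(-75) = 3 + 75 = 78)
8852 + m(J(6, 10), -151) = 8852 + 78 = 8930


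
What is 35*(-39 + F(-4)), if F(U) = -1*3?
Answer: -1470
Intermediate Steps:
F(U) = -3
35*(-39 + F(-4)) = 35*(-39 - 3) = 35*(-42) = -1470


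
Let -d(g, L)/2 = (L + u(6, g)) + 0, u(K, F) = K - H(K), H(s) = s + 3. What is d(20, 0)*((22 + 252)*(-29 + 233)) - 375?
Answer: 335001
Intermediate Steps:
H(s) = 3 + s
u(K, F) = -3 (u(K, F) = K - (3 + K) = K + (-3 - K) = -3)
d(g, L) = 6 - 2*L (d(g, L) = -2*((L - 3) + 0) = -2*((-3 + L) + 0) = -2*(-3 + L) = 6 - 2*L)
d(20, 0)*((22 + 252)*(-29 + 233)) - 375 = (6 - 2*0)*((22 + 252)*(-29 + 233)) - 375 = (6 + 0)*(274*204) - 375 = 6*55896 - 375 = 335376 - 375 = 335001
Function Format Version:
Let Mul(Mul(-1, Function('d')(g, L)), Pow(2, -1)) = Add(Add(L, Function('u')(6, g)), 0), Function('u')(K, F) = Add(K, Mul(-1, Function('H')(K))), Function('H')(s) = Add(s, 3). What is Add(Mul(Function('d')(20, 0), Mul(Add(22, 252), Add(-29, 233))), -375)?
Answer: 335001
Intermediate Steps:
Function('H')(s) = Add(3, s)
Function('u')(K, F) = -3 (Function('u')(K, F) = Add(K, Mul(-1, Add(3, K))) = Add(K, Add(-3, Mul(-1, K))) = -3)
Function('d')(g, L) = Add(6, Mul(-2, L)) (Function('d')(g, L) = Mul(-2, Add(Add(L, -3), 0)) = Mul(-2, Add(Add(-3, L), 0)) = Mul(-2, Add(-3, L)) = Add(6, Mul(-2, L)))
Add(Mul(Function('d')(20, 0), Mul(Add(22, 252), Add(-29, 233))), -375) = Add(Mul(Add(6, Mul(-2, 0)), Mul(Add(22, 252), Add(-29, 233))), -375) = Add(Mul(Add(6, 0), Mul(274, 204)), -375) = Add(Mul(6, 55896), -375) = Add(335376, -375) = 335001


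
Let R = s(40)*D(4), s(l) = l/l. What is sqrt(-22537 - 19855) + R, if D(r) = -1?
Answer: -1 + 2*I*sqrt(10598) ≈ -1.0 + 205.89*I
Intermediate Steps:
s(l) = 1
R = -1 (R = 1*(-1) = -1)
sqrt(-22537 - 19855) + R = sqrt(-22537 - 19855) - 1 = sqrt(-42392) - 1 = 2*I*sqrt(10598) - 1 = -1 + 2*I*sqrt(10598)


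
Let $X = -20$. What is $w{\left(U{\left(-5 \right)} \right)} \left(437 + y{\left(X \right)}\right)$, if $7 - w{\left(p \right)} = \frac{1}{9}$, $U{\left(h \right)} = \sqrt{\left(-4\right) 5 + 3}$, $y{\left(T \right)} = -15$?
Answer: $\frac{26164}{9} \approx 2907.1$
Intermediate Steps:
$U{\left(h \right)} = i \sqrt{17}$ ($U{\left(h \right)} = \sqrt{-20 + 3} = \sqrt{-17} = i \sqrt{17}$)
$w{\left(p \right)} = \frac{62}{9}$ ($w{\left(p \right)} = 7 - \frac{1}{9} = \frac{62}{9}$)
$w{\left(U{\left(-5 \right)} \right)} \left(437 + y{\left(X \right)}\right) = \frac{62 \left(437 - 15\right)}{9} = \frac{62}{9} \cdot 422 = \frac{26164}{9}$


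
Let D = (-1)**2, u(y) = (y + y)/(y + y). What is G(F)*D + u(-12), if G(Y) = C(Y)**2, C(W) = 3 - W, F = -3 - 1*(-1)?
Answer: 26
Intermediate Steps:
F = -2 (F = -3 + 1 = -2)
u(y) = 1 (u(y) = (2*y)/((2*y)) = (2*y)*(1/(2*y)) = 1)
D = 1
G(Y) = (3 - Y)**2
G(F)*D + u(-12) = (-3 - 2)**2*1 + 1 = (-5)**2*1 + 1 = 25*1 + 1 = 25 + 1 = 26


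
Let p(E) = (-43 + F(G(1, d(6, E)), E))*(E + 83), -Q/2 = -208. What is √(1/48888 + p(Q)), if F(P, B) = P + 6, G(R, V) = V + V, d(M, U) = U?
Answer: √26337206867678/8148 ≈ 629.85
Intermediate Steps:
Q = 416 (Q = -2*(-208) = 416)
G(R, V) = 2*V
F(P, B) = 6 + P
p(E) = (-37 + 2*E)*(83 + E) (p(E) = (-43 + (6 + 2*E))*(E + 83) = (-37 + 2*E)*(83 + E))
√(1/48888 + p(Q)) = √(1/48888 + (-3071 + 2*416² + 129*416)) = √(1/48888 + (-3071 + 2*173056 + 53664)) = √(1/48888 + (-3071 + 346112 + 53664)) = √(1/48888 + 396705) = √(19394114041/48888) = √26337206867678/8148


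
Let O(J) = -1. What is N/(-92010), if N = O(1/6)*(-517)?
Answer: -517/92010 ≈ -0.0056190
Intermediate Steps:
N = 517 (N = -1*(-517) = 517)
N/(-92010) = 517/(-92010) = 517*(-1/92010) = -517/92010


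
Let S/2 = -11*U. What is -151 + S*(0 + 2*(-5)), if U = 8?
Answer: 1609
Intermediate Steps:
S = -176 (S = 2*(-11*8) = 2*(-88) = -176)
-151 + S*(0 + 2*(-5)) = -151 - 176*(0 + 2*(-5)) = -151 - 176*(0 - 10) = -151 - 176*(-10) = -151 + 1760 = 1609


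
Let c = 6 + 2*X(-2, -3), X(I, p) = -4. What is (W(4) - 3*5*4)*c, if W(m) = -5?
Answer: 130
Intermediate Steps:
c = -2 (c = 6 + 2*(-4) = 6 - 8 = -2)
(W(4) - 3*5*4)*c = (-5 - 3*5*4)*(-2) = (-5 - 15*4)*(-2) = (-5 - 60)*(-2) = -65*(-2) = 130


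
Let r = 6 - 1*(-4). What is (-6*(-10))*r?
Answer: 600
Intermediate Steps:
r = 10 (r = 6 + 4 = 10)
(-6*(-10))*r = -6*(-10)*10 = 60*10 = 600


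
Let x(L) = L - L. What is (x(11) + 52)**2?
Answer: 2704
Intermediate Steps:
x(L) = 0
(x(11) + 52)**2 = (0 + 52)**2 = 52**2 = 2704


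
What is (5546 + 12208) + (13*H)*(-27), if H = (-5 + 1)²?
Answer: 12138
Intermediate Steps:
H = 16 (H = (-4)² = 16)
(5546 + 12208) + (13*H)*(-27) = (5546 + 12208) + (13*16)*(-27) = 17754 + 208*(-27) = 17754 - 5616 = 12138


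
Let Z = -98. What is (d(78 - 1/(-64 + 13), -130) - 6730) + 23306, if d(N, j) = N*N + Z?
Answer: 58691719/2601 ≈ 22565.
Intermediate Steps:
d(N, j) = -98 + N² (d(N, j) = N*N - 98 = N² - 98 = -98 + N²)
(d(78 - 1/(-64 + 13), -130) - 6730) + 23306 = ((-98 + (78 - 1/(-64 + 13))²) - 6730) + 23306 = ((-98 + (78 - 1/(-51))²) - 6730) + 23306 = ((-98 + (78 - 1*(-1/51))²) - 6730) + 23306 = ((-98 + (78 + 1/51)²) - 6730) + 23306 = ((-98 + (3979/51)²) - 6730) + 23306 = ((-98 + 15832441/2601) - 6730) + 23306 = (15577543/2601 - 6730) + 23306 = -1927187/2601 + 23306 = 58691719/2601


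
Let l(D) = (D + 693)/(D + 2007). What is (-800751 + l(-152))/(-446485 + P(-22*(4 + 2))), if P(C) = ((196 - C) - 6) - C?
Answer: 1485392564/827387505 ≈ 1.7953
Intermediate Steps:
l(D) = (693 + D)/(2007 + D)
P(C) = 190 - 2*C (P(C) = (190 - C) - C = 190 - 2*C)
(-800751 + l(-152))/(-446485 + P(-22*(4 + 2))) = (-800751 + (693 - 152)/(2007 - 152))/(-446485 + (190 - (-44)*(4 + 2))) = (-800751 + 541/1855)/(-446485 + (190 - (-44)*6)) = (-800751 + (1/1855)*541)/(-446485 + (190 - 2*(-132))) = (-800751 + 541/1855)/(-446485 + (190 + 264)) = -1485392564/(1855*(-446485 + 454)) = -1485392564/1855/(-446031) = -1485392564/1855*(-1/446031) = 1485392564/827387505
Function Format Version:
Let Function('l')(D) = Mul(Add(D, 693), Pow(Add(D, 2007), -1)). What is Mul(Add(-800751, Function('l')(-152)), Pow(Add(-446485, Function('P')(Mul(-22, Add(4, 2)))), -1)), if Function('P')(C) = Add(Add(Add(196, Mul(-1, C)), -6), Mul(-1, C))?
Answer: Rational(1485392564, 827387505) ≈ 1.7953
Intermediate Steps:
Function('l')(D) = Mul(Pow(Add(2007, D), -1), Add(693, D)) (Function('l')(D) = Mul(Add(693, D), Pow(Add(2007, D), -1)) = Mul(Pow(Add(2007, D), -1), Add(693, D)))
Function('P')(C) = Add(190, Mul(-2, C)) (Function('P')(C) = Add(Add(190, Mul(-1, C)), Mul(-1, C)) = Add(190, Mul(-2, C)))
Mul(Add(-800751, Function('l')(-152)), Pow(Add(-446485, Function('P')(Mul(-22, Add(4, 2)))), -1)) = Mul(Add(-800751, Mul(Pow(Add(2007, -152), -1), Add(693, -152))), Pow(Add(-446485, Add(190, Mul(-2, Mul(-22, Add(4, 2))))), -1)) = Mul(Add(-800751, Mul(Pow(1855, -1), 541)), Pow(Add(-446485, Add(190, Mul(-2, Mul(-22, 6)))), -1)) = Mul(Add(-800751, Mul(Rational(1, 1855), 541)), Pow(Add(-446485, Add(190, Mul(-2, -132))), -1)) = Mul(Add(-800751, Rational(541, 1855)), Pow(Add(-446485, Add(190, 264)), -1)) = Mul(Rational(-1485392564, 1855), Pow(Add(-446485, 454), -1)) = Mul(Rational(-1485392564, 1855), Pow(-446031, -1)) = Mul(Rational(-1485392564, 1855), Rational(-1, 446031)) = Rational(1485392564, 827387505)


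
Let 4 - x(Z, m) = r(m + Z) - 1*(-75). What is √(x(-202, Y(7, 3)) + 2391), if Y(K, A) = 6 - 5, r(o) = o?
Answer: √2521 ≈ 50.210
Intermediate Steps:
Y(K, A) = 1
x(Z, m) = -71 - Z - m (x(Z, m) = 4 - ((m + Z) - 1*(-75)) = 4 - ((Z + m) + 75) = 4 - (75 + Z + m) = 4 + (-75 - Z - m) = -71 - Z - m)
√(x(-202, Y(7, 3)) + 2391) = √((-71 - 1*(-202) - 1*1) + 2391) = √((-71 + 202 - 1) + 2391) = √(130 + 2391) = √2521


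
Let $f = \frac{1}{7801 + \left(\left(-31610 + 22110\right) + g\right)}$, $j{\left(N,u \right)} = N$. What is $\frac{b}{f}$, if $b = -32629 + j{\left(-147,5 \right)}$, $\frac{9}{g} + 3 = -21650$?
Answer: $\frac{1205778433856}{21653} \approx 5.5686 \cdot 10^{7}$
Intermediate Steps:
$g = - \frac{9}{21653}$ ($g = \frac{9}{-3 - 21650} = \frac{9}{-21653} = 9 \left(- \frac{1}{21653}\right) = - \frac{9}{21653} \approx -0.00041565$)
$b = -32776$ ($b = -32629 - 147 = -32776$)
$f = - \frac{21653}{36788456}$ ($f = \frac{1}{7801 + \left(\left(-31610 + 22110\right) - \frac{9}{21653}\right)} = \frac{1}{7801 - \frac{205703509}{21653}} = \frac{1}{- \frac{36788456}{21653}} = - \frac{21653}{36788456} \approx -0.00058858$)
$\frac{b}{f} = - \frac{32776}{- \frac{21653}{36788456}} = \left(-32776\right) \left(- \frac{36788456}{21653}\right) = \frac{1205778433856}{21653}$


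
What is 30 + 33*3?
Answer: 129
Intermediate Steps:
30 + 33*3 = 30 + 99 = 129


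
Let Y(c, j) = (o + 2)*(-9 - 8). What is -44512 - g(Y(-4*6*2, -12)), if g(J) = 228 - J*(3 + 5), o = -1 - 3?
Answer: -44468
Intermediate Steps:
o = -4
Y(c, j) = 34 (Y(c, j) = (-4 + 2)*(-9 - 8) = -2*(-17) = 34)
g(J) = 228 - 8*J (g(J) = 228 - J*8 = 228 - 8*J)
-44512 - g(Y(-4*6*2, -12)) = -44512 - (228 - 8*34) = -44512 - (228 - 272) = -44512 - 1*(-44) = -44512 + 44 = -44468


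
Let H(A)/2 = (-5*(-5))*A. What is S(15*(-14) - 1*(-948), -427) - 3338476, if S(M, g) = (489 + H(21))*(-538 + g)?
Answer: -4823611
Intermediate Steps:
H(A) = 50*A (H(A) = 2*((-5*(-5))*A) = 2*(25*A) = 50*A)
S(M, g) = -827982 + 1539*g (S(M, g) = (489 + 50*21)*(-538 + g) = (489 + 1050)*(-538 + g) = 1539*(-538 + g) = -827982 + 1539*g)
S(15*(-14) - 1*(-948), -427) - 3338476 = (-827982 + 1539*(-427)) - 3338476 = (-827982 - 657153) - 3338476 = -1485135 - 3338476 = -4823611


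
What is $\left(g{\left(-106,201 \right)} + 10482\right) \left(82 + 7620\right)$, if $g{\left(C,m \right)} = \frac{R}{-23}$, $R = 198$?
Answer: $\frac{1855319376}{23} \approx 8.0666 \cdot 10^{7}$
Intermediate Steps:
$g{\left(C,m \right)} = - \frac{198}{23}$ ($g{\left(C,m \right)} = \frac{198}{-23} = 198 \left(- \frac{1}{23}\right) = - \frac{198}{23}$)
$\left(g{\left(-106,201 \right)} + 10482\right) \left(82 + 7620\right) = \left(- \frac{198}{23} + 10482\right) \left(82 + 7620\right) = \frac{240888}{23} \cdot 7702 = \frac{1855319376}{23}$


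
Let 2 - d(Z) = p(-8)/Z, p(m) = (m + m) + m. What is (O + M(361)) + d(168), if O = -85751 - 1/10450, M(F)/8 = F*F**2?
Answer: 27524977032293/73150 ≈ 3.7628e+8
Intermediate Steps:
M(F) = 8*F**3 (M(F) = 8*(F*F**2) = 8*F**3)
p(m) = 3*m (p(m) = 2*m + m = 3*m)
d(Z) = 2 + 24/Z (d(Z) = 2 - 3*(-8)/Z = 2 - (-24)/Z = 2 + 24/Z)
O = -896097951/10450 (O = -85751 - 1*1/10450 = -85751 - 1/10450 = -896097951/10450 ≈ -85751.)
(O + M(361)) + d(168) = (-896097951/10450 + 8*361**3) + (2 + 24/168) = (-896097951/10450 + 8*47045881) + (2 + 24*(1/168)) = (-896097951/10450 + 376367048) + (2 + 1/7) = 3932139553649/10450 + 15/7 = 27524977032293/73150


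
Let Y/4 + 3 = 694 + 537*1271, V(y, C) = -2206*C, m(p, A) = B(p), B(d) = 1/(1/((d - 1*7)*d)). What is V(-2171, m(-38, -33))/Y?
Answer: -943065/683218 ≈ -1.3803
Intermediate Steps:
B(d) = d*(-7 + d) (B(d) = 1/(1/((d - 7)*d)) = 1/(1/((-7 + d)*d)) = 1/(1/(d*(-7 + d))) = d*(-7 + d))
m(p, A) = p*(-7 + p)
Y = 2732872 (Y = -12 + 4*(694 + 537*1271) = -12 + 4*(694 + 682527) = -12 + 4*683221 = -12 + 2732884 = 2732872)
V(-2171, m(-38, -33))/Y = -(-83828)*(-7 - 38)/2732872 = -(-83828)*(-45)*(1/2732872) = -2206*1710*(1/2732872) = -3772260*1/2732872 = -943065/683218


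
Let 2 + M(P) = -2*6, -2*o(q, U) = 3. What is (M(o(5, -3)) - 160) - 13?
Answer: -187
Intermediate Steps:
o(q, U) = -3/2 (o(q, U) = -½*3 = -3/2)
M(P) = -14 (M(P) = -2 - 2*6 = -2 - 12 = -14)
(M(o(5, -3)) - 160) - 13 = (-14 - 160) - 13 = -174 - 13 = -187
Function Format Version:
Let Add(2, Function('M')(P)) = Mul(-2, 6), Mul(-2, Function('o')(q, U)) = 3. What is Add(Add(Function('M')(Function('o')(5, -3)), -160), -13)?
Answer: -187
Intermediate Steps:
Function('o')(q, U) = Rational(-3, 2) (Function('o')(q, U) = Mul(Rational(-1, 2), 3) = Rational(-3, 2))
Function('M')(P) = -14 (Function('M')(P) = Add(-2, Mul(-2, 6)) = Add(-2, -12) = -14)
Add(Add(Function('M')(Function('o')(5, -3)), -160), -13) = Add(Add(-14, -160), -13) = Add(-174, -13) = -187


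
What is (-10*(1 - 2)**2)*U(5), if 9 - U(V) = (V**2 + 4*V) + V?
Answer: 410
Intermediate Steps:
U(V) = 9 - V**2 - 5*V (U(V) = 9 - ((V**2 + 4*V) + V) = 9 - (V**2 + 5*V) = 9 + (-V**2 - 5*V) = 9 - V**2 - 5*V)
(-10*(1 - 2)**2)*U(5) = (-10*(1 - 2)**2)*(9 - 1*5**2 - 5*5) = (-10*(-1)**2)*(9 - 1*25 - 25) = (-10*1)*(9 - 25 - 25) = -10*(-41) = 410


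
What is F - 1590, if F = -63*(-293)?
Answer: 16869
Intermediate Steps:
F = 18459
F - 1590 = 18459 - 1590 = 16869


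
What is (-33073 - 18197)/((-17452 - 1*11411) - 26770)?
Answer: 51270/55633 ≈ 0.92158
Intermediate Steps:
(-33073 - 18197)/((-17452 - 1*11411) - 26770) = -51270/((-17452 - 11411) - 26770) = -51270/(-28863 - 26770) = -51270/(-55633) = -51270*(-1/55633) = 51270/55633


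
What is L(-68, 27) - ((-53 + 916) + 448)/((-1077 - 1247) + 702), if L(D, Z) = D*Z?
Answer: -2976681/1622 ≈ -1835.2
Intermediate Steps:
L(-68, 27) - ((-53 + 916) + 448)/((-1077 - 1247) + 702) = -68*27 - ((-53 + 916) + 448)/((-1077 - 1247) + 702) = -1836 - (863 + 448)/(-2324 + 702) = -1836 - 1311/(-1622) = -1836 - 1311*(-1)/1622 = -1836 - 1*(-1311/1622) = -1836 + 1311/1622 = -2976681/1622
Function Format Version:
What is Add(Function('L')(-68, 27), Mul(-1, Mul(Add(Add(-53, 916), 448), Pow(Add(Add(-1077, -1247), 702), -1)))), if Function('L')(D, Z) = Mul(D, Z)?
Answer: Rational(-2976681, 1622) ≈ -1835.2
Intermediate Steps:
Add(Function('L')(-68, 27), Mul(-1, Mul(Add(Add(-53, 916), 448), Pow(Add(Add(-1077, -1247), 702), -1)))) = Add(Mul(-68, 27), Mul(-1, Mul(Add(Add(-53, 916), 448), Pow(Add(Add(-1077, -1247), 702), -1)))) = Add(-1836, Mul(-1, Mul(Add(863, 448), Pow(Add(-2324, 702), -1)))) = Add(-1836, Mul(-1, Mul(1311, Pow(-1622, -1)))) = Add(-1836, Mul(-1, Mul(1311, Rational(-1, 1622)))) = Add(-1836, Mul(-1, Rational(-1311, 1622))) = Add(-1836, Rational(1311, 1622)) = Rational(-2976681, 1622)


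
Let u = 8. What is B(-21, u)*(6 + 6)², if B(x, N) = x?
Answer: -3024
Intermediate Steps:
B(-21, u)*(6 + 6)² = -21*(6 + 6)² = -21*12² = -21*144 = -3024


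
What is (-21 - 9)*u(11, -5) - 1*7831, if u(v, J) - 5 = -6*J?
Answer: -8881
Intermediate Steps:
u(v, J) = 5 - 6*J
(-21 - 9)*u(11, -5) - 1*7831 = (-21 - 9)*(5 - 6*(-5)) - 1*7831 = -30*(5 + 30) - 7831 = -30*35 - 7831 = -1050 - 7831 = -8881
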